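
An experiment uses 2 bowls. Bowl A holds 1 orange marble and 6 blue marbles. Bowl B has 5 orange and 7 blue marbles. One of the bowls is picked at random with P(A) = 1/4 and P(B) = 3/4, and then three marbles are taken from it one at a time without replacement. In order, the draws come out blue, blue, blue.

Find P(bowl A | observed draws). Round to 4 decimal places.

Compute the likelihood of the observed sequence for each case: P(data | bowl A) = (6/7)(5/6)(4/5) = 0.57143; P(data | bowl B) = (7/12)(6/11)(5/10) = 0.15909.
Multiplying each by its prior: 1/4 · 0.57143 = 0.14286, 3/4 · 0.15909 = 0.11932; summing to 0.26218.
Therefore the posterior P(bowl A | data) = (0.14286) / (0.26218) = 0.54489.

0.5449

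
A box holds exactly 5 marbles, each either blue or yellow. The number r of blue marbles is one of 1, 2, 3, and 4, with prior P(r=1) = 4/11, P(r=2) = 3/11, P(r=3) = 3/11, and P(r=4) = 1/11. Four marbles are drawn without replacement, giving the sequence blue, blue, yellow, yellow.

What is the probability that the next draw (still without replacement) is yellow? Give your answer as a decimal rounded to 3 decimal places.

0.500

For each hypothesis, P(data | H) works out to: P(data | r = 1) = (1/5)(0/4) = 0; P(data | r = 2) = (2/5)(1/4)(3/3)(2/2) = 1/10; P(data | r = 3) = (3/5)(2/4)(2/3)(1/2) = 1/10; P(data | r = 4) = (4/5)(3/4)(1/3)(0/2) = 0.
Weighting by the prior gives 4/11 · 0 = 0, 3/11 · 1/10 = 3/110, 3/11 · 1/10 = 3/110, 1/11 · 0 = 0; these sum to 3/55.
Normalising, the posterior is P(r = 1 | data) = 0, P(r = 2 | data) = 1/2, P(r = 3 | data) = 1/2, P(r = 4 | data) = 0.
So P(yellow next | data) = Σ P(yellow next | H) P(H | data) = (1)(1/2) + (0)(1/2) = 1/2.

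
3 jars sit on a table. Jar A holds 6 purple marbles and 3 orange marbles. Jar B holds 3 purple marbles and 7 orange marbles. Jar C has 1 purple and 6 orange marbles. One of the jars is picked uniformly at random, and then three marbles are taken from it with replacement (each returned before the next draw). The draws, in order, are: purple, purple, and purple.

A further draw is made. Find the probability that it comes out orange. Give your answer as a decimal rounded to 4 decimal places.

0.3684

Compute the likelihood of the observed sequence for each case: P(data | jar A) = (6/9)(6/9)(6/9) = 0.2963; P(data | jar B) = (3/10)(3/10)(3/10) = 0.027; P(data | jar C) = (1/7)(1/7)(1/7) = 0.0029155.
Multiplying each by its prior: 1/3 · 0.2963 = 0.098765, 1/3 · 0.027 = 0.009, 1/3 · 0.0029155 = 0.00097182; with total 0.10874.
Dividing through by the total gives posterior P(jar A | data) = 0.90829, P(jar B | data) = 0.082768, P(jar C | data) = 0.0089373.
The predictive probability is P(orange next | data) = (1/3)(0.90829) + (7/10)(0.082768) + (6/7)(0.0089373) = 0.36836.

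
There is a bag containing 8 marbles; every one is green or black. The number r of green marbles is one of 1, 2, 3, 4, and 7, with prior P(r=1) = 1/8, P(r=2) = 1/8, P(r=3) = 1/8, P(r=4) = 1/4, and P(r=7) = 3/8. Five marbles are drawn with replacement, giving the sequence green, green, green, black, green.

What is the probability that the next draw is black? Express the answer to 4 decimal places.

0.2311

Under each hypothesis, the probability of the observed sequence is: P(data | r = 1) = (1/8)(1/8)(1/8)(7/8)(1/8) = 0.00021362; P(data | r = 2) = (2/8)(2/8)(2/8)(6/8)(2/8) = 0.0029297; P(data | r = 3) = (3/8)(3/8)(3/8)(5/8)(3/8) = 0.01236; P(data | r = 4) = (4/8)(4/8)(4/8)(4/8)(4/8) = 0.03125; P(data | r = 7) = (7/8)(7/8)(7/8)(1/8)(7/8) = 0.073273.
The prior-weighted likelihoods are 1/8 · 0.00021362 = 2.6703e-05, 1/8 · 0.0029297 = 0.00036621, 1/8 · 0.01236 = 0.001545, 1/4 · 0.03125 = 0.0078125, 3/8 · 0.073273 = 0.027477; summing to 0.037228.
The posterior is then P(r = 1 | data) = 0.00071729, P(r = 2 | data) = 0.0098371, P(r = 3 | data) = 0.0415, P(r = 4 | data) = 0.20986, P(r = 7 | data) = 0.73809.
Averaging over the posterior, P(black next | data) = (7/8)(0.00071729) + (3/4)(0.0098371) + (5/8)(0.0415) + (1/2)(0.20986) + (1/8)(0.73809) = 0.23113.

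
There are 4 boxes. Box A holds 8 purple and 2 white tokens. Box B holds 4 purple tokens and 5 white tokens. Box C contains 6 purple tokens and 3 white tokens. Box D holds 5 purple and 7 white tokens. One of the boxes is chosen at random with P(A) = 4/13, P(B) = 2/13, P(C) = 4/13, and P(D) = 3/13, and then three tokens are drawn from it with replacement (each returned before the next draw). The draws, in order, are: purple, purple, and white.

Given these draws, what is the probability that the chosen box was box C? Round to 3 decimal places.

0.364

Under each hypothesis, the probability of the observed sequence is: P(data | box A) = (8/10)(8/10)(2/10) = 0.128; P(data | box B) = (4/9)(4/9)(5/9) = 0.10974; P(data | box C) = (6/9)(6/9)(3/9) = 0.14815; P(data | box D) = (5/12)(5/12)(7/12) = 0.10127.
Multiplying each by its prior: 4/13 · 0.128 = 0.039385, 2/13 · 0.10974 = 0.016883, 4/13 · 0.14815 = 0.045584, 3/13 · 0.10127 = 0.023371; with total 0.12522.
So P(box C | data) = (0.045584) / (0.12522) = 0.36402.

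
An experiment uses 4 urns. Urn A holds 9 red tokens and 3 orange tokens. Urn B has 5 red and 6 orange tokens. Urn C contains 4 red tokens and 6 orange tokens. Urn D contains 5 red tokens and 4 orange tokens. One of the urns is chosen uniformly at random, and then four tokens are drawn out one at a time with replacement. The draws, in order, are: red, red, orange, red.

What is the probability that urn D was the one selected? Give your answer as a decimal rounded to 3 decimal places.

0.281

For each hypothesis, P(data | H) works out to: P(data | urn A) = (9/12)(9/12)(3/12)(9/12) = 0.10547; P(data | urn B) = (5/11)(5/11)(6/11)(5/11) = 0.051226; P(data | urn C) = (4/10)(4/10)(6/10)(4/10) = 0.0384; P(data | urn D) = (5/9)(5/9)(4/9)(5/9) = 0.076208.
The prior-weighted likelihoods are 1/4 · 0.10547 = 0.026367, 1/4 · 0.051226 = 0.012807, 1/4 · 0.0384 = 0.0096, 1/4 · 0.076208 = 0.019052; these sum to 0.067826.
By Bayes' rule, P(urn D | data) = (0.019052) / (0.067826) = 0.2809.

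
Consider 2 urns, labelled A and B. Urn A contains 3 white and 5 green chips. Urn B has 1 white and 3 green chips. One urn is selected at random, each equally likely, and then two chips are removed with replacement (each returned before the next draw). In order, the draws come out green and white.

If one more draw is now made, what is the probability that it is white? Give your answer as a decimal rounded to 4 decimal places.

For each hypothesis, P(data | H) works out to: P(data | urn A) = (5/8)(3/8) = 15/64; P(data | urn B) = (3/4)(1/4) = 3/16.
Multiplying each by its prior: 1/2 · 15/64 = 15/128, 1/2 · 3/16 = 3/32; these sum to 27/128.
The posterior is then P(urn A | data) = 5/9, P(urn B | data) = 4/9.
The predictive probability is P(white next | data) = (3/8)(5/9) + (1/4)(4/9) = 23/72.

0.3194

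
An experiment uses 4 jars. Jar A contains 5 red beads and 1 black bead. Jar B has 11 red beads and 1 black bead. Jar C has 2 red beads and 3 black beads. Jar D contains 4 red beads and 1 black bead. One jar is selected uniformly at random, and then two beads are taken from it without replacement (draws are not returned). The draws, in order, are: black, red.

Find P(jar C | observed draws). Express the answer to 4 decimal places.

Compute the likelihood of the observed sequence for each case: P(data | jar A) = (1/6)(5/5) = 1/6; P(data | jar B) = (1/12)(11/11) = 1/12; P(data | jar C) = (3/5)(2/4) = 3/10; P(data | jar D) = (1/5)(4/4) = 1/5.
Weighting by the prior gives 1/4 · 1/6 = 1/24, 1/4 · 1/12 = 1/48, 1/4 · 3/10 = 3/40, 1/4 · 1/5 = 1/20; summing to 3/16.
Therefore the posterior P(jar C | data) = (3/40) / (3/16) = 2/5.

0.4000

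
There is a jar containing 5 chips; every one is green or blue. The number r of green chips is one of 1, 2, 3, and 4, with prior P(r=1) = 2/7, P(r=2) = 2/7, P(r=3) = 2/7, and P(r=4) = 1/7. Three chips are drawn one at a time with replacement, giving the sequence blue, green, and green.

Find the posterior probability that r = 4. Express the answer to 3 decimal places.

For each hypothesis, P(data | H) works out to: P(data | r = 1) = (4/5)(1/5)(1/5) = 4/125; P(data | r = 2) = (3/5)(2/5)(2/5) = 12/125; P(data | r = 3) = (2/5)(3/5)(3/5) = 18/125; P(data | r = 4) = (1/5)(4/5)(4/5) = 16/125.
Multiplying each by its prior: 2/7 · 4/125 = 8/875, 2/7 · 12/125 = 24/875, 2/7 · 18/125 = 36/875, 1/7 · 16/125 = 16/875; these sum to 12/125.
By Bayes' rule, P(r = 4 | data) = (16/875) / (12/125) = 4/21.

0.190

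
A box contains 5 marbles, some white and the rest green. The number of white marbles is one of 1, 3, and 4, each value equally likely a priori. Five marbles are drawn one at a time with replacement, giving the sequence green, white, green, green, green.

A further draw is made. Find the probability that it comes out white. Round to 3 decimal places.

Compute the likelihood of the observed sequence for each case: P(data | r = 1) = (4/5)(1/5)(4/5)(4/5)(4/5) = 0.08192; P(data | r = 3) = (2/5)(3/5)(2/5)(2/5)(2/5) = 0.01536; P(data | r = 4) = (1/5)(4/5)(1/5)(1/5)(1/5) = 0.00128.
Weighting by the prior gives 1/3 · 0.08192 = 0.027307, 1/3 · 0.01536 = 0.00512, 1/3 · 0.00128 = 0.00042667; summing to 0.032853.
Dividing through by the total gives posterior P(r = 1 | data) = 0.83117, P(r = 3 | data) = 0.15584, P(r = 4 | data) = 0.012987.
So P(white next | data) = Σ P(white next | H) P(H | data) = (1/5)(0.83117) + (3/5)(0.15584) + (4/5)(0.012987) = 0.27013.

0.270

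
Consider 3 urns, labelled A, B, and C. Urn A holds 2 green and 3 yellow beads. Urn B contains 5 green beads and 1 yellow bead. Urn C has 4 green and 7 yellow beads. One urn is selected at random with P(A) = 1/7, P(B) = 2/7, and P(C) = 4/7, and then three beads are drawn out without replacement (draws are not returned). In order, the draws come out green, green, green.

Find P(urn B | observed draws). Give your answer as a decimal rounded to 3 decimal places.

0.912

Compute the likelihood of the observed sequence for each case: P(data | urn A) = (2/5)(1/4)(0/3) = 0; P(data | urn B) = (5/6)(4/5)(3/4) = 0.5; P(data | urn C) = (4/11)(3/10)(2/9) = 0.024242.
Weighting by the prior gives 1/7 · 0 = 0, 2/7 · 0.5 = 0.14286, 4/7 · 0.024242 = 0.013853; summing to 0.15671.
So P(urn B | data) = (0.14286) / (0.15671) = 0.9116.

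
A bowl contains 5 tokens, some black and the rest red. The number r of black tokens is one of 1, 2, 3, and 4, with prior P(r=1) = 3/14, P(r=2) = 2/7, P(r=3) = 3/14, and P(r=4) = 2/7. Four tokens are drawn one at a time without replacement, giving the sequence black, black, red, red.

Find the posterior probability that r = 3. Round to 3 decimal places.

Under each hypothesis, the probability of the observed sequence is: P(data | r = 1) = (1/5)(0/4) = 0; P(data | r = 2) = (2/5)(1/4)(3/3)(2/2) = 1/10; P(data | r = 3) = (3/5)(2/4)(2/3)(1/2) = 1/10; P(data | r = 4) = (4/5)(3/4)(1/3)(0/2) = 0.
Multiplying each by its prior: 3/14 · 0 = 0, 2/7 · 1/10 = 1/35, 3/14 · 1/10 = 3/140, 2/7 · 0 = 0; summing to 1/20.
By Bayes' rule, P(r = 3 | data) = (3/140) / (1/20) = 3/7.

0.429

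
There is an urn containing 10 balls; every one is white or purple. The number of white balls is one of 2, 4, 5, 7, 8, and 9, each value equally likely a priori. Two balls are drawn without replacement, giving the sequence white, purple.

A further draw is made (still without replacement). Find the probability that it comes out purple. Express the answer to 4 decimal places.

0.4392

Compute the likelihood of the observed sequence for each case: P(data | r = 2) = (2/10)(8/9) = 8/45; P(data | r = 4) = (4/10)(6/9) = 4/15; P(data | r = 5) = (5/10)(5/9) = 5/18; P(data | r = 7) = (7/10)(3/9) = 7/30; P(data | r = 8) = (8/10)(2/9) = 8/45; P(data | r = 9) = (9/10)(1/9) = 1/10.
Weighting by the prior gives 1/6 · 8/45 = 4/135, 1/6 · 4/15 = 2/45, 1/6 · 5/18 = 5/108, 1/6 · 7/30 = 7/180, 1/6 · 8/45 = 4/135, 1/6 · 1/10 = 1/60; with total 37/180.
Dividing through by the total gives posterior P(r = 2 | data) = 16/111, P(r = 4 | data) = 8/37, P(r = 5 | data) = 25/111, P(r = 7 | data) = 7/37, P(r = 8 | data) = 16/111, P(r = 9 | data) = 3/37.
The predictive probability is P(purple next | data) = (7/8)(16/111) + (5/8)(8/37) + (1/2)(25/111) + (1/4)(7/37) + (1/8)(16/111) + (0)(3/37) = 65/148.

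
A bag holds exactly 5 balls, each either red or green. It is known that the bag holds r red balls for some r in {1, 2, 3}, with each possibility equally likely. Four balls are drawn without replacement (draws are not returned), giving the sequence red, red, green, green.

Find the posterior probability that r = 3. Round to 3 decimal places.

Compute the likelihood of the observed sequence for each case: P(data | r = 1) = (1/5)(0/4) = 0; P(data | r = 2) = (2/5)(1/4)(3/3)(2/2) = 1/10; P(data | r = 3) = (3/5)(2/4)(2/3)(1/2) = 1/10.
The prior-weighted likelihoods are 1/3 · 0 = 0, 1/3 · 1/10 = 1/30, 1/3 · 1/10 = 1/30; with total 1/15.
By Bayes' rule, P(r = 3 | data) = (1/30) / (1/15) = 1/2.

0.500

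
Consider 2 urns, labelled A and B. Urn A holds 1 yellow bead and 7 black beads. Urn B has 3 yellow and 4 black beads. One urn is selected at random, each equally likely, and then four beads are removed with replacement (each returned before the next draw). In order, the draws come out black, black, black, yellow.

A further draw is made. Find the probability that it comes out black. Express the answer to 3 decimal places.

Compute the likelihood of the observed sequence for each case: P(data | urn A) = (7/8)(7/8)(7/8)(1/8) = 0.08374; P(data | urn B) = (4/7)(4/7)(4/7)(3/7) = 0.079967.
Weighting by the prior gives 1/2 · 0.08374 = 0.04187, 1/2 · 0.079967 = 0.039983; summing to 0.081853.
The posterior is then P(urn A | data) = 0.51153, P(urn B | data) = 0.48847.
Averaging over the posterior, P(black next | data) = (7/8)(0.51153) + (4/7)(0.48847) = 0.72671.

0.727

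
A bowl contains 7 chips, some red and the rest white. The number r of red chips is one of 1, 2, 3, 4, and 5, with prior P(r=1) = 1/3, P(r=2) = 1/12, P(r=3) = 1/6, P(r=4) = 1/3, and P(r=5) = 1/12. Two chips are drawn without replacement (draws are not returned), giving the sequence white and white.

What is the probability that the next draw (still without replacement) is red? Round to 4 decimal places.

0.3558

Under each hypothesis, the probability of the observed sequence is: P(data | r = 1) = (6/7)(5/6) = 5/7; P(data | r = 2) = (5/7)(4/6) = 10/21; P(data | r = 3) = (4/7)(3/6) = 2/7; P(data | r = 4) = (3/7)(2/6) = 1/7; P(data | r = 5) = (2/7)(1/6) = 1/21.
Multiplying each by its prior: 1/3 · 5/7 = 5/21, 1/12 · 10/21 = 5/126, 1/6 · 2/7 = 1/21, 1/3 · 1/7 = 1/21, 1/12 · 1/21 = 1/252; these sum to 95/252.
Normalising, the posterior is P(r = 1 | data) = 12/19, P(r = 2 | data) = 2/19, P(r = 3 | data) = 12/95, P(r = 4 | data) = 12/95, P(r = 5 | data) = 1/95.
So P(red next | data) = Σ P(red next | H) P(H | data) = (1/5)(12/19) + (2/5)(2/19) + (3/5)(12/95) + (4/5)(12/95) + (1)(1/95) = 169/475.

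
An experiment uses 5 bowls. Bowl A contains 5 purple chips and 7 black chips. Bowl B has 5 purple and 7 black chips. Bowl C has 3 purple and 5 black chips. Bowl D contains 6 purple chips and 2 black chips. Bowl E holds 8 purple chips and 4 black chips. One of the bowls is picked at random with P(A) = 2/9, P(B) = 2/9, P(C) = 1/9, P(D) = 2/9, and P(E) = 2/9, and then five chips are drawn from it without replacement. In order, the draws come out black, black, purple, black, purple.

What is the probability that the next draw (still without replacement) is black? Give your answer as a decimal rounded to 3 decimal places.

Under each hypothesis, the probability of the observed sequence is: P(data | bowl A) = (7/12)(6/11)(5/10)(5/9)(4/8) = 0.044192; P(data | bowl B) = (7/12)(6/11)(5/10)(5/9)(4/8) = 0.044192; P(data | bowl C) = (5/8)(4/7)(3/6)(3/5)(2/4) = 0.053571; P(data | bowl D) = (2/8)(1/7)(6/6)(0/5) = 0; P(data | bowl E) = (4/12)(3/11)(8/10)(2/9)(7/8) = 0.014141.
Weighting by the prior gives 2/9 · 0.044192 = 0.0098204, 2/9 · 0.044192 = 0.0098204, 1/9 · 0.053571 = 0.0059524, 2/9 · 0 = 0, 2/9 · 0.014141 = 0.0031425; these sum to 0.028736.
The posterior is then P(bowl A | data) = 0.34175, P(bowl B | data) = 0.34175, P(bowl C | data) = 0.20714, P(bowl D | data) = 0, P(bowl E | data) = 0.10936.
Averaging over the posterior, P(black next | data) = (4/7)(0.34175) + (4/7)(0.34175) + (2/3)(0.20714) + (1/7)(0.10936) = 0.54429.

0.544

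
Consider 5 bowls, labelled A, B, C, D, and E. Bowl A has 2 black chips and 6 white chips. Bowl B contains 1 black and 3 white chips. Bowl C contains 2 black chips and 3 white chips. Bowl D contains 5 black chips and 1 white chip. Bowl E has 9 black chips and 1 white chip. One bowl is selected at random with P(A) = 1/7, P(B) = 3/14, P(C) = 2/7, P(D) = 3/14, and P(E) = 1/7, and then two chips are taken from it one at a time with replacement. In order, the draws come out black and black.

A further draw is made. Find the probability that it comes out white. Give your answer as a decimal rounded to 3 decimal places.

The likelihood of the observed sequence under each hypothesis: P(data | bowl A) = (2/8)(2/8) = 0.0625; P(data | bowl B) = (1/4)(1/4) = 0.0625; P(data | bowl C) = (2/5)(2/5) = 0.16; P(data | bowl D) = (5/6)(5/6) = 0.69444; P(data | bowl E) = (9/10)(9/10) = 0.81.
Weighting by the prior gives 1/7 · 0.0625 = 0.0089286, 3/14 · 0.0625 = 0.013393, 2/7 · 0.16 = 0.045714, 3/14 · 0.69444 = 0.14881, 1/7 · 0.81 = 0.11571; with total 0.33256.
Normalising, the posterior is P(bowl A | data) = 0.026848, P(bowl B | data) = 0.040272, P(bowl C | data) = 0.13746, P(bowl D | data) = 0.44747, P(bowl E | data) = 0.34795.
Averaging over the posterior, P(white next | data) = (3/4)(0.026848) + (3/4)(0.040272) + (3/5)(0.13746) + (1/6)(0.44747) + (1/10)(0.34795) = 0.24219.

0.242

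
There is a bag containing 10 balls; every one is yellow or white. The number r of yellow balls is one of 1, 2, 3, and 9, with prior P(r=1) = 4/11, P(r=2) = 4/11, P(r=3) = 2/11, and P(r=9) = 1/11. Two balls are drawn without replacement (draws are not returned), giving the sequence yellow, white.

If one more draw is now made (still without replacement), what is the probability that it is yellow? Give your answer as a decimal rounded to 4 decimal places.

For each hypothesis, P(data | H) works out to: P(data | r = 1) = (1/10)(9/9) = 1/10; P(data | r = 2) = (2/10)(8/9) = 8/45; P(data | r = 3) = (3/10)(7/9) = 7/30; P(data | r = 9) = (9/10)(1/9) = 1/10.
Multiplying each by its prior: 4/11 · 1/10 = 2/55, 4/11 · 8/45 = 32/495, 2/11 · 7/30 = 7/165, 1/11 · 1/10 = 1/110; summing to 151/990.
The posterior is then P(r = 1 | data) = 36/151, P(r = 2 | data) = 64/151, P(r = 3 | data) = 42/151, P(r = 9 | data) = 9/151.
Averaging over the posterior, P(yellow next | data) = (0)(36/151) + (1/8)(64/151) + (1/4)(42/151) + (1)(9/151) = 55/302.

0.1821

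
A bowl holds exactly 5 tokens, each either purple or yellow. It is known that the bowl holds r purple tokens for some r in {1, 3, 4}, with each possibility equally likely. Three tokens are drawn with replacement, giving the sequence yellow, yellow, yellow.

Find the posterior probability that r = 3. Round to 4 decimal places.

0.1096

Compute the likelihood of the observed sequence for each case: P(data | r = 1) = (4/5)(4/5)(4/5) = 64/125; P(data | r = 3) = (2/5)(2/5)(2/5) = 8/125; P(data | r = 4) = (1/5)(1/5)(1/5) = 1/125.
Weighting by the prior gives 1/3 · 64/125 = 64/375, 1/3 · 8/125 = 8/375, 1/3 · 1/125 = 1/375; summing to 73/375.
Therefore the posterior P(r = 3 | data) = (8/375) / (73/375) = 8/73.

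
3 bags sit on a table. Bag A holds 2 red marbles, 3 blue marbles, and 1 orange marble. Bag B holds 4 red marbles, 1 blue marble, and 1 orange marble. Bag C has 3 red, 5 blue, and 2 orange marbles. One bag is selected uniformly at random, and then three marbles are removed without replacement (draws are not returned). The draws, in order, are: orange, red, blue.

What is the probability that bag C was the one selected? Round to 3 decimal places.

The likelihood of the observed sequence under each hypothesis: P(data | bag A) = (1/6)(2/5)(3/4) = 1/20; P(data | bag B) = (1/6)(4/5)(1/4) = 1/30; P(data | bag C) = (2/10)(3/9)(5/8) = 1/24.
Weighting by the prior gives 1/3 · 1/20 = 1/60, 1/3 · 1/30 = 1/90, 1/3 · 1/24 = 1/72; summing to 1/24.
Therefore the posterior P(bag C | data) = (1/72) / (1/24) = 1/3.

0.333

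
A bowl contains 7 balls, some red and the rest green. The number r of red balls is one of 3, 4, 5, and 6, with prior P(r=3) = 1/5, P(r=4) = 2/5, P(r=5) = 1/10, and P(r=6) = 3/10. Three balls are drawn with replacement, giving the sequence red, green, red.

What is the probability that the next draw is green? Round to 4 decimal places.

0.3629

Compute the likelihood of the observed sequence for each case: P(data | r = 3) = (3/7)(4/7)(3/7) = 0.10496; P(data | r = 4) = (4/7)(3/7)(4/7) = 0.13994; P(data | r = 5) = (5/7)(2/7)(5/7) = 0.14577; P(data | r = 6) = (6/7)(1/7)(6/7) = 0.10496.
The prior-weighted likelihoods are 1/5 · 0.10496 = 0.020991, 2/5 · 0.13994 = 0.055977, 1/10 · 0.14577 = 0.014577, 3/10 · 0.10496 = 0.031487; these sum to 0.12303.
The posterior is then P(r = 3 | data) = 0.17062, P(r = 4 | data) = 0.45498, P(r = 5 | data) = 0.11848, P(r = 6 | data) = 0.25592.
Averaging over the posterior, P(green next | data) = (4/7)(0.17062) + (3/7)(0.45498) + (2/7)(0.11848) + (1/7)(0.25592) = 0.3629.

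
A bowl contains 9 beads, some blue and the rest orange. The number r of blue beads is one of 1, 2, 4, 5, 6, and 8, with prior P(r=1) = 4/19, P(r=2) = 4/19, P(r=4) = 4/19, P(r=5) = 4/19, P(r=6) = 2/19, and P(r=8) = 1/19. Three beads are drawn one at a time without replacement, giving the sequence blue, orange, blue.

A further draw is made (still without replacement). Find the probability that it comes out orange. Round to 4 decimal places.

0.5117

Under each hypothesis, the probability of the observed sequence is: P(data | r = 1) = (1/9)(8/8)(0/7) = 0; P(data | r = 2) = (2/9)(7/8)(1/7) = 0.027778; P(data | r = 4) = (4/9)(5/8)(3/7) = 0.11905; P(data | r = 5) = (5/9)(4/8)(4/7) = 0.15873; P(data | r = 6) = (6/9)(3/8)(5/7) = 0.17857; P(data | r = 8) = (8/9)(1/8)(7/7) = 0.11111.
Multiplying each by its prior: 4/19 · 0 = 0, 4/19 · 0.027778 = 0.005848, 4/19 · 0.11905 = 0.025063, 4/19 · 0.15873 = 0.033417, 2/19 · 0.17857 = 0.018797, 1/19 · 0.11111 = 0.005848; these sum to 0.088972.
Normalising, the posterior is P(r = 1 | data) = 0, P(r = 2 | data) = 0.065728, P(r = 4 | data) = 0.28169, P(r = 5 | data) = 0.37559, P(r = 6 | data) = 0.21127, P(r = 8 | data) = 0.065728.
Averaging over the posterior, P(orange next | data) = (1)(0.065728) + (2/3)(0.28169) + (1/2)(0.37559) + (1/3)(0.21127) + (0)(0.065728) = 0.51174.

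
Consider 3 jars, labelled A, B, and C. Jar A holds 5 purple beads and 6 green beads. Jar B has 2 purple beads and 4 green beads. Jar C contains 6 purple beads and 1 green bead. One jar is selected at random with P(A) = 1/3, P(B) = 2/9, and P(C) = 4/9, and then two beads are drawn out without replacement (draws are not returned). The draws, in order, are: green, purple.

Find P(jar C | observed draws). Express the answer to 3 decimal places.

0.297

The likelihood of the observed sequence under each hypothesis: P(data | jar A) = (6/11)(5/10) = 0.27273; P(data | jar B) = (4/6)(2/5) = 0.26667; P(data | jar C) = (1/7)(6/6) = 0.14286.
Multiplying each by its prior: 1/3 · 0.27273 = 0.090909, 2/9 · 0.26667 = 0.059259, 4/9 · 0.14286 = 0.063492; summing to 0.21366.
Hence P(jar C | data) = (0.063492) / (0.21366) = 0.29716.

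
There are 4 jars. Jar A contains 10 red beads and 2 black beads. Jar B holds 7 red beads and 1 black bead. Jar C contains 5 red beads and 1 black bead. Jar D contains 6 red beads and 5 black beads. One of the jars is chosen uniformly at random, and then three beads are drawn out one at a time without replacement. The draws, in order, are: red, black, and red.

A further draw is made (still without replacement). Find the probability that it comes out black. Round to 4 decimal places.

Under each hypothesis, the probability of the observed sequence is: P(data | jar A) = (10/12)(2/11)(9/10) = 3/22; P(data | jar B) = (7/8)(1/7)(6/6) = 1/8; P(data | jar C) = (5/6)(1/5)(4/4) = 1/6; P(data | jar D) = (6/11)(5/10)(5/9) = 5/33.
Weighting by the prior gives 1/4 · 3/22 = 3/88, 1/4 · 1/8 = 1/32, 1/4 · 1/6 = 1/24, 1/4 · 5/33 = 5/132; with total 51/352.
The posterior is then P(jar A | data) = 4/17, P(jar B | data) = 11/51, P(jar C | data) = 44/153, P(jar D | data) = 40/153.
Averaging over the posterior, P(black next | data) = (1/9)(4/17) + (0)(11/51) + (0)(44/153) + (1/2)(40/153) = 8/51.

0.1569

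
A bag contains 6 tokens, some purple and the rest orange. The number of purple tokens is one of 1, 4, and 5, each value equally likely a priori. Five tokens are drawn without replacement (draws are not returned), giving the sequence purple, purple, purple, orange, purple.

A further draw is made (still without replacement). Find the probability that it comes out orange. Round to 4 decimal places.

0.2857

For each hypothesis, P(data | H) works out to: P(data | r = 1) = (1/6)(0/5) = 0; P(data | r = 4) = (4/6)(3/5)(2/4)(2/3)(1/2) = 1/15; P(data | r = 5) = (5/6)(4/5)(3/4)(1/3)(2/2) = 1/6.
Multiplying each by its prior: 1/3 · 0 = 0, 1/3 · 1/15 = 1/45, 1/3 · 1/6 = 1/18; summing to 7/90.
Normalising, the posterior is P(r = 1 | data) = 0, P(r = 4 | data) = 2/7, P(r = 5 | data) = 5/7.
So P(orange next | data) = Σ P(orange next | H) P(H | data) = (1)(2/7) + (0)(5/7) = 2/7.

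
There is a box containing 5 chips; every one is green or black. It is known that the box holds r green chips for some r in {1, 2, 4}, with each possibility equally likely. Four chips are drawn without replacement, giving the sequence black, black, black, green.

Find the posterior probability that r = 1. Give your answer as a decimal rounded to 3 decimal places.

0.667

For each hypothesis, P(data | H) works out to: P(data | r = 1) = (4/5)(3/4)(2/3)(1/2) = 1/5; P(data | r = 2) = (3/5)(2/4)(1/3)(2/2) = 1/10; P(data | r = 4) = (1/5)(0/4) = 0.
The prior-weighted likelihoods are 1/3 · 1/5 = 1/15, 1/3 · 1/10 = 1/30, 1/3 · 0 = 0; with total 1/10.
So P(r = 1 | data) = (1/15) / (1/10) = 2/3.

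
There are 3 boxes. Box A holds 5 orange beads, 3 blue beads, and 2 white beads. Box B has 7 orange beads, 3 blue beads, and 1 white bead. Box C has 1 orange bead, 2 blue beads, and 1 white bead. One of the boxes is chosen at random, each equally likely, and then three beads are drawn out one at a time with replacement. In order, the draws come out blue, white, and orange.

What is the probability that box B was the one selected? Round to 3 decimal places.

For each hypothesis, P(data | H) works out to: P(data | box A) = (3/10)(2/10)(5/10) = 0.03; P(data | box B) = (3/11)(1/11)(7/11) = 0.015778; P(data | box C) = (2/4)(1/4)(1/4) = 0.03125.
Multiplying each by its prior: 1/3 · 0.03 = 0.01, 1/3 · 0.015778 = 0.0052592, 1/3 · 0.03125 = 0.010417; summing to 0.025676.
By Bayes' rule, P(box B | data) = (0.0052592) / (0.025676) = 0.20483.

0.205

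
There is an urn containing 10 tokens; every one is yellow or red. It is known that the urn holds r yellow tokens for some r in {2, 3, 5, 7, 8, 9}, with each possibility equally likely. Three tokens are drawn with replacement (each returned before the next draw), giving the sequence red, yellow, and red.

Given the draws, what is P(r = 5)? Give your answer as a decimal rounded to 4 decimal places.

Under each hypothesis, the probability of the observed sequence is: P(data | r = 2) = (8/10)(2/10)(8/10) = 0.128; P(data | r = 3) = (7/10)(3/10)(7/10) = 0.147; P(data | r = 5) = (5/10)(5/10)(5/10) = 0.125; P(data | r = 7) = (3/10)(7/10)(3/10) = 0.063; P(data | r = 8) = (2/10)(8/10)(2/10) = 0.032; P(data | r = 9) = (1/10)(9/10)(1/10) = 0.009.
The prior-weighted likelihoods are 1/6 · 0.128 = 0.021333, 1/6 · 0.147 = 0.0245, 1/6 · 0.125 = 0.020833, 1/6 · 0.063 = 0.0105, 1/6 · 0.032 = 0.0053333, 1/6 · 0.009 = 0.0015; summing to 0.084.
So P(r = 5 | data) = (0.020833) / (0.084) = 0.24802.

0.2480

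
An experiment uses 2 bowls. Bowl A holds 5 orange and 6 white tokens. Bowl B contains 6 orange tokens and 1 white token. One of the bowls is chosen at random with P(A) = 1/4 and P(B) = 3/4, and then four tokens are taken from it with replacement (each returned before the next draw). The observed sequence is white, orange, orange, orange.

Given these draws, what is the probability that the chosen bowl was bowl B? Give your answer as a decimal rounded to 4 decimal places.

The likelihood of the observed sequence under each hypothesis: P(data | bowl A) = (6/11)(5/11)(5/11)(5/11) = 0.051226; P(data | bowl B) = (1/7)(6/7)(6/7)(6/7) = 0.089963.
Multiplying each by its prior: 1/4 · 0.051226 = 0.012807, 3/4 · 0.089963 = 0.067472; summing to 0.080278.
By Bayes' rule, P(bowl B | data) = (0.067472) / (0.080278) = 0.84047.

0.8405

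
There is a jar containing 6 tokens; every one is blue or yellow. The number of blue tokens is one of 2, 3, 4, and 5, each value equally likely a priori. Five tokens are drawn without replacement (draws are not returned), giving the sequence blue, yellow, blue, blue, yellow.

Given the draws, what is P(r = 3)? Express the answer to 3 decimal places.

0.429

For each hypothesis, P(data | H) works out to: P(data | r = 2) = (2/6)(4/5)(1/4)(0/3) = 0; P(data | r = 3) = (3/6)(3/5)(2/4)(1/3)(2/2) = 1/20; P(data | r = 4) = (4/6)(2/5)(3/4)(2/3)(1/2) = 1/15; P(data | r = 5) = (5/6)(1/5)(4/4)(3/3)(0/2) = 0.
Multiplying each by its prior: 1/4 · 0 = 0, 1/4 · 1/20 = 1/80, 1/4 · 1/15 = 1/60, 1/4 · 0 = 0; summing to 7/240.
So P(r = 3 | data) = (1/80) / (7/240) = 3/7.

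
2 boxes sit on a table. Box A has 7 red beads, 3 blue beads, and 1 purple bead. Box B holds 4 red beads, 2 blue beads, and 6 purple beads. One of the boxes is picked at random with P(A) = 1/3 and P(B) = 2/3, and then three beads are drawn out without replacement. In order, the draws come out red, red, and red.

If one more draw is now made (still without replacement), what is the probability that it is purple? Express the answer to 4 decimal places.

0.2043

Under each hypothesis, the probability of the observed sequence is: P(data | box A) = (7/11)(6/10)(5/9) = 7/33; P(data | box B) = (4/12)(3/11)(2/10) = 1/55.
Weighting by the prior gives 1/3 · 7/33 = 7/99, 2/3 · 1/55 = 2/165; summing to 41/495.
Normalising, the posterior is P(box A | data) = 35/41, P(box B | data) = 6/41.
So P(purple next | data) = Σ P(purple next | H) P(H | data) = (1/8)(35/41) + (2/3)(6/41) = 67/328.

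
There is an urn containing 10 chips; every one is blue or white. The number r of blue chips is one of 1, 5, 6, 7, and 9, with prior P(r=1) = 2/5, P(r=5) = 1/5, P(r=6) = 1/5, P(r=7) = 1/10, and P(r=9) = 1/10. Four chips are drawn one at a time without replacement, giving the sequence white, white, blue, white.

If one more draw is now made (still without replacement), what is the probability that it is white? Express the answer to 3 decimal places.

Under each hypothesis, the probability of the observed sequence is: P(data | r = 1) = (9/10)(8/9)(1/8)(7/7) = 0.1; P(data | r = 5) = (5/10)(4/9)(5/8)(3/7) = 0.059524; P(data | r = 6) = (4/10)(3/9)(6/8)(2/7) = 0.028571; P(data | r = 7) = (3/10)(2/9)(7/8)(1/7) = 0.0083333; P(data | r = 9) = (1/10)(0/9) = 0.
Weighting by the prior gives 2/5 · 0.1 = 0.04, 1/5 · 0.059524 = 0.011905, 1/5 · 0.028571 = 0.0057143, 1/10 · 0.0083333 = 0.00083333, 1/10 · 0 = 0; summing to 0.058452.
The posterior is then P(r = 1 | data) = 0.68432, P(r = 5 | data) = 0.20367, P(r = 6 | data) = 0.09776, P(r = 7 | data) = 0.014257, P(r = 9 | data) = 0.
So P(white next | data) = Σ P(white next | H) P(H | data) = (1)(0.68432) + (1/3)(0.20367) + (1/6)(0.09776) + (0)(0.014257) = 0.7685.

0.768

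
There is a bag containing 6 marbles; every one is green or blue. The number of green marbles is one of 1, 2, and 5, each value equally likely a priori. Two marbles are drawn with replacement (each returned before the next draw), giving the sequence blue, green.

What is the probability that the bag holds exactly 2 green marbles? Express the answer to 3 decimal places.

0.444

Compute the likelihood of the observed sequence for each case: P(data | r = 1) = (5/6)(1/6) = 5/36; P(data | r = 2) = (4/6)(2/6) = 2/9; P(data | r = 5) = (1/6)(5/6) = 5/36.
Multiplying each by its prior: 1/3 · 5/36 = 5/108, 1/3 · 2/9 = 2/27, 1/3 · 5/36 = 5/108; summing to 1/6.
By Bayes' rule, P(r = 2 | data) = (2/27) / (1/6) = 4/9.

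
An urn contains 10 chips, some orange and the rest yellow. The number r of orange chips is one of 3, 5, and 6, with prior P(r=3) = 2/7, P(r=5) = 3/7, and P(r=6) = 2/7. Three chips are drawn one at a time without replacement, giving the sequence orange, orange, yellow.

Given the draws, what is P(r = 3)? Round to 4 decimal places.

0.1346

Compute the likelihood of the observed sequence for each case: P(data | r = 3) = (3/10)(2/9)(7/8) = 7/120; P(data | r = 5) = (5/10)(4/9)(5/8) = 5/36; P(data | r = 6) = (6/10)(5/9)(4/8) = 1/6.
Multiplying each by its prior: 2/7 · 7/120 = 1/60, 3/7 · 5/36 = 5/84, 2/7 · 1/6 = 1/21; with total 13/105.
By Bayes' rule, P(r = 3 | data) = (1/60) / (13/105) = 7/52.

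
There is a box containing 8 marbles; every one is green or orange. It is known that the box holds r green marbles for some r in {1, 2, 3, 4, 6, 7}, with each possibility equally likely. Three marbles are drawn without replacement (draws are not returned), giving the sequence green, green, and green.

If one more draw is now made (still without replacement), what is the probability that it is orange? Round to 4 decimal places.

0.3200

The likelihood of the observed sequence under each hypothesis: P(data | r = 1) = (1/8)(0/7) = 0; P(data | r = 2) = (2/8)(1/7)(0/6) = 0; P(data | r = 3) = (3/8)(2/7)(1/6) = 1/56; P(data | r = 4) = (4/8)(3/7)(2/6) = 1/14; P(data | r = 6) = (6/8)(5/7)(4/6) = 5/14; P(data | r = 7) = (7/8)(6/7)(5/6) = 5/8.
The prior-weighted likelihoods are 1/6 · 0 = 0, 1/6 · 0 = 0, 1/6 · 1/56 = 1/336, 1/6 · 1/14 = 1/84, 1/6 · 5/14 = 5/84, 1/6 · 5/8 = 5/48; these sum to 5/28.
The posterior is then P(r = 1 | data) = 0, P(r = 2 | data) = 0, P(r = 3 | data) = 1/60, P(r = 4 | data) = 1/15, P(r = 6 | data) = 1/3, P(r = 7 | data) = 7/12.
So P(orange next | data) = Σ P(orange next | H) P(H | data) = (1)(1/60) + (4/5)(1/15) + (2/5)(1/3) + (1/5)(7/12) = 8/25.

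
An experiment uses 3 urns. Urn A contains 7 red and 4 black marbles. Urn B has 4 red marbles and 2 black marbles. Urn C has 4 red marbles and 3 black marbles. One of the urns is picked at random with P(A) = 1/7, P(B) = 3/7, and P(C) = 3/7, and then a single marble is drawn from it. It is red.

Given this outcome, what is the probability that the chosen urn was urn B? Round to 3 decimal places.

Compute the likelihood of this draw for each case: P(data | urn A) = (7/11) = 7/11; P(data | urn B) = (4/6) = 2/3; P(data | urn C) = (4/7) = 4/7.
The prior-weighted likelihoods are 1/7 · 7/11 = 1/11, 3/7 · 2/3 = 2/7, 3/7 · 4/7 = 12/49; these sum to 335/539.
So P(urn B | data) = (2/7) / (335/539) = 154/335.

0.460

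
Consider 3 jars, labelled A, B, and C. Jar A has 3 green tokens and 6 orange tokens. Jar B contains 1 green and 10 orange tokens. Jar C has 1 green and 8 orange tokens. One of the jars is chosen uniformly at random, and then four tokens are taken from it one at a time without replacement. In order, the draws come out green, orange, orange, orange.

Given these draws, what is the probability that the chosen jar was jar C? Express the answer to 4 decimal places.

0.3461

The likelihood of the observed sequence under each hypothesis: P(data | jar A) = (3/9)(6/8)(5/7)(4/6) = 0.11905; P(data | jar B) = (1/11)(10/10)(9/9)(8/8) = 0.090909; P(data | jar C) = (1/9)(8/8)(7/7)(6/6) = 0.11111.
Multiplying each by its prior: 1/3 · 0.11905 = 0.039683, 1/3 · 0.090909 = 0.030303, 1/3 · 0.11111 = 0.037037; summing to 0.10702.
Therefore the posterior P(jar C | data) = (0.037037) / (0.10702) = 0.34607.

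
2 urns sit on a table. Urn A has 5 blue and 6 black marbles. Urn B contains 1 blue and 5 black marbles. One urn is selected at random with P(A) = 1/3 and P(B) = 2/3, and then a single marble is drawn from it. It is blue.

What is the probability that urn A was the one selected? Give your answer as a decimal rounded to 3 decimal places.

The likelihood of this draw under each hypothesis: P(data | urn A) = (5/11) = 5/11; P(data | urn B) = (1/6) = 1/6.
Multiplying each by its prior: 1/3 · 5/11 = 5/33, 2/3 · 1/6 = 1/9; summing to 26/99.
So P(urn A | data) = (5/33) / (26/99) = 15/26.

0.577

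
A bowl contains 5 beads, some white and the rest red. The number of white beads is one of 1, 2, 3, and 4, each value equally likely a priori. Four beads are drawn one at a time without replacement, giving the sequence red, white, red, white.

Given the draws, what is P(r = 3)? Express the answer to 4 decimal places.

0.5000

Compute the likelihood of the observed sequence for each case: P(data | r = 1) = (4/5)(1/4)(3/3)(0/2) = 0; P(data | r = 2) = (3/5)(2/4)(2/3)(1/2) = 1/10; P(data | r = 3) = (2/5)(3/4)(1/3)(2/2) = 1/10; P(data | r = 4) = (1/5)(4/4)(0/3) = 0.
Weighting by the prior gives 1/4 · 0 = 0, 1/4 · 1/10 = 1/40, 1/4 · 1/10 = 1/40, 1/4 · 0 = 0; with total 1/20.
By Bayes' rule, P(r = 3 | data) = (1/40) / (1/20) = 1/2.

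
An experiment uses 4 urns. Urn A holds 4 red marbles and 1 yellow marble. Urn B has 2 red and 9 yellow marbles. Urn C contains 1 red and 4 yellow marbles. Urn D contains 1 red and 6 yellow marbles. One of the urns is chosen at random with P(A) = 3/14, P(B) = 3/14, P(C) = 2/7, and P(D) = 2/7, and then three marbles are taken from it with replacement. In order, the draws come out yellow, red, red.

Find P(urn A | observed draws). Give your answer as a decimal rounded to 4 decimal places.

0.5791

For each hypothesis, P(data | H) works out to: P(data | urn A) = (1/5)(4/5)(4/5) = 0.128; P(data | urn B) = (9/11)(2/11)(2/11) = 0.027047; P(data | urn C) = (4/5)(1/5)(1/5) = 0.032; P(data | urn D) = (6/7)(1/7)(1/7) = 0.017493.
The prior-weighted likelihoods are 3/14 · 0.128 = 0.027429, 3/14 · 0.027047 = 0.0057959, 2/7 · 0.032 = 0.0091429, 2/7 · 0.017493 = 0.0049979; these sum to 0.047365.
Therefore the posterior P(urn A | data) = (0.027429) / (0.047365) = 0.57909.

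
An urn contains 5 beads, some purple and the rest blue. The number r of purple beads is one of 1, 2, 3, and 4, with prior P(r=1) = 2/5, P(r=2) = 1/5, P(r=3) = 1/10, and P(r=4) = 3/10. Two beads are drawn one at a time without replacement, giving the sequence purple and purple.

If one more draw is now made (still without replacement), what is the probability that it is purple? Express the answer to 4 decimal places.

The likelihood of the observed sequence under each hypothesis: P(data | r = 1) = (1/5)(0/4) = 0; P(data | r = 2) = (2/5)(1/4) = 1/10; P(data | r = 3) = (3/5)(2/4) = 3/10; P(data | r = 4) = (4/5)(3/4) = 3/5.
Weighting by the prior gives 2/5 · 0 = 0, 1/5 · 1/10 = 1/50, 1/10 · 3/10 = 3/100, 3/10 · 3/5 = 9/50; summing to 23/100.
Normalising, the posterior is P(r = 1 | data) = 0, P(r = 2 | data) = 2/23, P(r = 3 | data) = 3/23, P(r = 4 | data) = 18/23.
The predictive probability is P(purple next | data) = (0)(2/23) + (1/3)(3/23) + (2/3)(18/23) = 13/23.

0.5652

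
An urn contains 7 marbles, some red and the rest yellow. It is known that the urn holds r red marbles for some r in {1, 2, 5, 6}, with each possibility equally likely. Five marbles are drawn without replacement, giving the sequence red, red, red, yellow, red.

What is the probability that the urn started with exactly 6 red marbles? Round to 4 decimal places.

Compute the likelihood of the observed sequence for each case: P(data | r = 1) = (1/7)(0/6) = 0; P(data | r = 2) = (2/7)(1/6)(0/5) = 0; P(data | r = 5) = (5/7)(4/6)(3/5)(2/4)(2/3) = 2/21; P(data | r = 6) = (6/7)(5/6)(4/5)(1/4)(3/3) = 1/7.
The prior-weighted likelihoods are 1/4 · 0 = 0, 1/4 · 0 = 0, 1/4 · 2/21 = 1/42, 1/4 · 1/7 = 1/28; with total 5/84.
So P(r = 6 | data) = (1/28) / (5/84) = 3/5.

0.6000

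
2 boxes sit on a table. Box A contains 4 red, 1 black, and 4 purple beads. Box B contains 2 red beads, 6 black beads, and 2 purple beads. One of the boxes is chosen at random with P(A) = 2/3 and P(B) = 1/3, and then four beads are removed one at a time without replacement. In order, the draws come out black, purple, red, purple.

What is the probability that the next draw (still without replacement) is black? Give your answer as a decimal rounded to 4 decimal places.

0.1087

For each hypothesis, P(data | H) works out to: P(data | box A) = (1/9)(4/8)(4/7)(3/6) = 0.015873; P(data | box B) = (6/10)(2/9)(2/8)(1/7) = 0.0047619.
Weighting by the prior gives 2/3 · 0.015873 = 0.010582, 1/3 · 0.0047619 = 0.0015873; these sum to 0.012169.
Dividing through by the total gives posterior P(box A | data) = 0.86957, P(box B | data) = 0.13043.
The predictive probability is P(black next | data) = (0)(0.86957) + (5/6)(0.13043) = 0.1087.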